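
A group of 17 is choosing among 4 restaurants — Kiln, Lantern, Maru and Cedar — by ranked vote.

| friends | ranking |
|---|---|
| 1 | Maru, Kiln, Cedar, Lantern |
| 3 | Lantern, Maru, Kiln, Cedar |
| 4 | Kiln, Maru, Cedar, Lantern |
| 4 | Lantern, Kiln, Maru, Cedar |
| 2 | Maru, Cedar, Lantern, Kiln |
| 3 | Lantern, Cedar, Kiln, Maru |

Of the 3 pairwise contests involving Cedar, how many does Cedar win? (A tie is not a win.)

0

Cedar against each rival (17 friends):
Cedar vs Kiln: Kiln, 12–5.
Cedar–Lantern: Lantern 10–7.
Cedar vs Maru: Maru, 14–3.
Cedar beats no one; loses to Kiln, Lantern, Maru — 0 pairwise wins.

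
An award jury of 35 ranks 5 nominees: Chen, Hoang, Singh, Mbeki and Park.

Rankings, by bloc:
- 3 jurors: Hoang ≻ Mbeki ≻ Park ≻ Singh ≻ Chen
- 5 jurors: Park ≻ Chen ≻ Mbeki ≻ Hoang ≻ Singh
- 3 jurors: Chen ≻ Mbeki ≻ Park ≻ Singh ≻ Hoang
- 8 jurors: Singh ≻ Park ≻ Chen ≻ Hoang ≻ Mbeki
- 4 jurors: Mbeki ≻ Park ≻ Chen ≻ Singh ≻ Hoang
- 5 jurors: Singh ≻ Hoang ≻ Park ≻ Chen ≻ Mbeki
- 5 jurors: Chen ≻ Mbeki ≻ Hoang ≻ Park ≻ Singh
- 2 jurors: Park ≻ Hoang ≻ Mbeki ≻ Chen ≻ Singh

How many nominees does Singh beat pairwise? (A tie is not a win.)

Singh against each rival (35 jurors):
Singh vs Chen: Chen, 19–16.
Singh vs Hoang: 20 to 15, Singh.
Singh vs Mbeki: 13 to 22, Mbeki.
Singh vs Park: Singh is ranked higher on 8+5 = 13 ballots, Park on 22. Park wins 22–13.
Singh beats Hoang; loses to Chen, Mbeki, Park — 1 pairwise win.

1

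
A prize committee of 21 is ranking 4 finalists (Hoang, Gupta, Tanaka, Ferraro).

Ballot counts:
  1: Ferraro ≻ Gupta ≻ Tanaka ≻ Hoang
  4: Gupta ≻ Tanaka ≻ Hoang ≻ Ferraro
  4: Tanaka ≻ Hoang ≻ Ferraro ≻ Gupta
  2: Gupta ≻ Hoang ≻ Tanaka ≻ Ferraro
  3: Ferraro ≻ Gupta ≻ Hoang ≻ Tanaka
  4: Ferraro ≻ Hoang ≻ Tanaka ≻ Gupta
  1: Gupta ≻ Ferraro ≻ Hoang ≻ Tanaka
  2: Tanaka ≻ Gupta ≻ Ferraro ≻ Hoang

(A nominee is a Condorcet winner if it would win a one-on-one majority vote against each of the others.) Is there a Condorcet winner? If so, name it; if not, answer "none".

none

Check each pair by majority over 21 ballots:
Hoang vs Gupta: Hoang preferred on 4+4 = 8 ballots; Gupta wins 13–8.
Hoang vs Tanaka: 10 to 11, Tanaka.
Hoang vs Ferraro: Hoang is ranked higher on 4+4+2 = 10 ballots, Ferraro on 11. Ferraro wins 11–10.
Gupta vs Tanaka: 1+4+2+3+1 = 11 for Gupta, 10 for Tanaka — Gupta by 11–10.
Gupta vs Ferraro: Gupta is ranked higher on 4+2+1+2 = 9 ballots, Ferraro on 12. Ferraro wins 12–9.
Tanaka vs Ferraro: Tanaka is ranked higher on 4+4+2+2 = 12 ballots, Ferraro on 9. Tanaka wins 12–9.
Each nominee drops at least one matchup (Hoang loses to Gupta; Gupta loses to Ferraro; Tanaka loses to Gupta; Ferraro loses to Tanaka); the cycle Gupta beats Tanaka beats Ferraro beats Gupta rules out a Condorcet winner.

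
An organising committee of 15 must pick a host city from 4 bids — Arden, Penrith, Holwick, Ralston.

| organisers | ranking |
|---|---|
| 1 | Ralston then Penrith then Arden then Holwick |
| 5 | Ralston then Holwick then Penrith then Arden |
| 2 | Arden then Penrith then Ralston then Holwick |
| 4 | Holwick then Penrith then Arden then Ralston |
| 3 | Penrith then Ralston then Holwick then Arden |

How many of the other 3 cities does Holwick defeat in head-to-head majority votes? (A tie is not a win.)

2

Holwick against each rival (15 organisers):
Holwick vs Arden: Holwick wins 12–3.
Holwick–Penrith: Holwick 9–6.
Holwick–Ralston: Ralston 11–4.
Holwick beats Arden, Penrith; loses to Ralston — 2 pairwise wins.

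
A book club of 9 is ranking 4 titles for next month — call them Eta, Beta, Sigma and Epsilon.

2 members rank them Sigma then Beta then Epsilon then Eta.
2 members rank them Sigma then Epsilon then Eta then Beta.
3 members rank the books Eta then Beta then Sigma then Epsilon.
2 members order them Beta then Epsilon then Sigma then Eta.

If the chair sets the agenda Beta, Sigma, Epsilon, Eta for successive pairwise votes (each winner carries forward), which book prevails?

Round 1: Beta vs Sigma — 5–4, Beta advances.
Round 2: Beta vs Epsilon — 7–2, Beta advances.
Round 3: Beta vs Eta — 4–5, Eta advances.
Eta survives the agenda.

Eta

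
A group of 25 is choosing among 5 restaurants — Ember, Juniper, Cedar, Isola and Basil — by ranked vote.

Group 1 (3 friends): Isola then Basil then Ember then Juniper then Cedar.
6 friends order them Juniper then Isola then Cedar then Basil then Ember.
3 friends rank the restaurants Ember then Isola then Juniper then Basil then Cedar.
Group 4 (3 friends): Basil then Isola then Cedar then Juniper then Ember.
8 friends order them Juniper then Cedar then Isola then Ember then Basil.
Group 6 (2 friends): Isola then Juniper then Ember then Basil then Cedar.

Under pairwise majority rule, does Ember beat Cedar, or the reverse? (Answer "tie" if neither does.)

Cedar

Ballots ranking Ember above Cedar: 3 + 3 + 2 = 8.
Ballots ranking Cedar above Ember: 25 − 8 = 17.
Cedar wins the head-to-head 17–8.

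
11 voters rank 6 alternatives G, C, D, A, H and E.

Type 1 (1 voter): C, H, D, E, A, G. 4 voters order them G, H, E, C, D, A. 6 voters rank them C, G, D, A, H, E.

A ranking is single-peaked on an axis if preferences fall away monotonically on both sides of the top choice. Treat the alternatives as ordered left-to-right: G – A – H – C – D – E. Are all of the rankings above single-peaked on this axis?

Axis positions: G=1, A=2, H=3, C=4, D=5, E=6.
Type 1 (peak C at position 4): ranking walks positions 4-3-5-6-2-1, expanding outward from the peak — single-peaked.
Type 2: ranking walks positions 1-3-6-4-5-2; H is ranked above A even though A lies between H and the peak G on the axis — preferences dip and rise again. Not single-peaked.
Type 3: ranking walks positions 4-1-5-2-3-6; G is ranked above H even though H lies between G and the peak C on the axis — preferences dip and rise again. Not single-peaked.
Type 2 violates single-peakedness, so the profile is not single-peaked on this axis.

no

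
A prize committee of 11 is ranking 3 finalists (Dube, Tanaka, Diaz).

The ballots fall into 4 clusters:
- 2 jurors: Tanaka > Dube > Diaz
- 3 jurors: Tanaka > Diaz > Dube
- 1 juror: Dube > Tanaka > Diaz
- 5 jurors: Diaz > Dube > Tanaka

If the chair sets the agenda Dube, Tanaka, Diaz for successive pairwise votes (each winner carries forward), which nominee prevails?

Diaz

Round 1: Dube vs Tanaka — 6–5, Dube advances.
Round 2: Dube vs Diaz — 3–8, Diaz advances.
Diaz survives the agenda.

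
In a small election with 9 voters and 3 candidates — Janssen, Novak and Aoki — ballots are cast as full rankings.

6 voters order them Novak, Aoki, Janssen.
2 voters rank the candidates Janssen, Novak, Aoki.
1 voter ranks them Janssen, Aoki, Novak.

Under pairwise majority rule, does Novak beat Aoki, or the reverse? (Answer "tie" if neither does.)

Ballots ranking Novak above Aoki: 6 + 2 = 8.
Ballots ranking Aoki above Novak: 9 − 8 = 1.
Novak wins the head-to-head 8–1.

Novak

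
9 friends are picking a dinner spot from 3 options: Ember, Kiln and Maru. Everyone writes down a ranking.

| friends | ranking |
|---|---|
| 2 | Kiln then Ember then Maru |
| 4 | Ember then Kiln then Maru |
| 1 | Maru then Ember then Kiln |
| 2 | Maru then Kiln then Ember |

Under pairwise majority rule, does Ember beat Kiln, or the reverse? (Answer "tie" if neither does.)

Ember

Ballots ranking Ember above Kiln: 4 + 1 = 5.
Ballots ranking Kiln above Ember: 9 − 5 = 4.
Ember wins the head-to-head 5–4.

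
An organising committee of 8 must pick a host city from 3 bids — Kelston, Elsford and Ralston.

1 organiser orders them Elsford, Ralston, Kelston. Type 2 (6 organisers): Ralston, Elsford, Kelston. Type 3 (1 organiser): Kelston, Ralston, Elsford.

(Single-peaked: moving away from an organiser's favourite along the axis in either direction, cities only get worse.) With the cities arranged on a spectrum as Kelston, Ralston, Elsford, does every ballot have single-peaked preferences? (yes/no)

yes

Axis positions: Kelston=1, Ralston=2, Elsford=3.
Type 1 (peak Elsford at position 3): ranking walks positions 3-2-1, expanding outward from the peak — single-peaked.
Type 2 (peak Ralston at position 2): ranking walks positions 2-3-1, expanding outward from the peak — single-peaked.
Type 3 (peak Kelston at position 1): ranking walks positions 1-2-3, expanding outward from the peak — single-peaked.
Every ranking is single-peaked on this axis.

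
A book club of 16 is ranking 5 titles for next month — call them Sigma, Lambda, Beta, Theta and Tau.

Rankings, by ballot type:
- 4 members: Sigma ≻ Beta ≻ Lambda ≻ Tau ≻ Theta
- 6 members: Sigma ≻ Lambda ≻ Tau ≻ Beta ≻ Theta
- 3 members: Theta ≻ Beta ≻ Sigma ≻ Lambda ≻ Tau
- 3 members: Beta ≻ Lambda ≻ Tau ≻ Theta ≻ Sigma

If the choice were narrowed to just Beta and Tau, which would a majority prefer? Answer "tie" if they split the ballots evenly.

Ballots ranking Beta above Tau: 4 + 3 + 3 = 10.
Ballots ranking Tau above Beta: 16 − 10 = 6.
Beta wins the head-to-head 10–6.

Beta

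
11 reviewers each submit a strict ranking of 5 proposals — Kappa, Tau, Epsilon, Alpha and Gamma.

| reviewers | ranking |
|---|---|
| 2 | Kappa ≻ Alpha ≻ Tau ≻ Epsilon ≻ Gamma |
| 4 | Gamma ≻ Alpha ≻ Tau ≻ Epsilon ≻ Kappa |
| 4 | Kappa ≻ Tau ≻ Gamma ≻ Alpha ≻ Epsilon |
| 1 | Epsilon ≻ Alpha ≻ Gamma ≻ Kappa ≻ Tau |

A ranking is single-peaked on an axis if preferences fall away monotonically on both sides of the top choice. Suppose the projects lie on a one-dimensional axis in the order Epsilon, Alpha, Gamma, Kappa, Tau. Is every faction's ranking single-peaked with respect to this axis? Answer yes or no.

no

Axis positions: Epsilon=1, Alpha=2, Gamma=3, Kappa=4, Tau=5.
Faction 1: ranking walks positions 4-2-5-1-3; Alpha is ranked above Gamma even though Gamma lies between Alpha and the peak Kappa on the axis — preferences dip and rise again. Not single-peaked.
Faction 2: ranking walks positions 3-2-5-1-4; Tau is ranked above Kappa even though Kappa lies between Tau and the peak Gamma on the axis — preferences dip and rise again. Not single-peaked.
Faction 3 (peak Kappa at position 4): ranking walks positions 4-5-3-2-1, expanding outward from the peak — single-peaked.
Faction 4 (peak Epsilon at position 1): ranking walks positions 1-2-3-4-5, expanding outward from the peak — single-peaked.
Faction 1 violates single-peakedness, so the profile is not single-peaked on this axis.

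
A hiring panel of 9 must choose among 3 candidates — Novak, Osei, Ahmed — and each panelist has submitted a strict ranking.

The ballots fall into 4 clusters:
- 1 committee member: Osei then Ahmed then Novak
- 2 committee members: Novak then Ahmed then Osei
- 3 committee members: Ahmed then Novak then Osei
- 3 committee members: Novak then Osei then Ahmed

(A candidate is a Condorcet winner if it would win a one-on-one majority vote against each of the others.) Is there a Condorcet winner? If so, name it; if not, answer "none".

Pairwise majorities:
Novak–Osei: Novak 8–1.
Novak vs Ahmed: Novak, 5–4.
Osei–Ahmed: Ahmed 5–4.
Novak beats each of Osei, Ahmed — Novak is the Condorcet winner.

Novak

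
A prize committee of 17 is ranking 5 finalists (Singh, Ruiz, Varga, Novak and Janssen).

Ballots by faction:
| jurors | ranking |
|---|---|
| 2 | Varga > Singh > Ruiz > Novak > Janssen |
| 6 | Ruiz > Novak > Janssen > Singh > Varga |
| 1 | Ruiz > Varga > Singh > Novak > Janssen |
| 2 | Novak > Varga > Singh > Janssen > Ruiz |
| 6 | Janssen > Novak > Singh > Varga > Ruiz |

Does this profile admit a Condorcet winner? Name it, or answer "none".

Check each pair by majority over 17 ballots:
Singh vs Ruiz: Singh preferred on 2+2+6 = 10 ballots; Singh wins 10–7.
Singh vs Varga: 12 to 5, Singh.
Singh vs Novak: 2+1 = 3 for Singh, 14 for Novak — Novak by 14–3.
Singh vs Janssen: 5 to 12, Janssen.
Ruiz vs Varga: 6+1 = 7 for Ruiz, 10 for Varga — Varga by 10–7.
Ruiz vs Novak: Ruiz is ranked higher on 2+6+1 = 9 ballots, Novak on 8. Ruiz wins 9–8.
Ruiz vs Janssen: Ruiz is ranked higher on 2+6+1 = 9 ballots, Janssen on 8. Ruiz wins 9–8.
Varga vs Novak: 3 to 14, Novak.
Varga vs Janssen: Varga is ranked higher on 2+1+2 = 5 ballots, Janssen on 12. Janssen wins 12–5.
Novak vs Janssen: 2+6+1+2 = 11 for Novak, 6 for Janssen — Novak by 11–6.
Every nominee loses at least once (Singh loses to Novak; Ruiz loses to Singh; Varga loses to Singh; Novak loses to Ruiz; Janssen loses to Ruiz). The majority relation contains the cycle Singh → Ruiz → Novak → Singh, so there is no Condorcet winner.

none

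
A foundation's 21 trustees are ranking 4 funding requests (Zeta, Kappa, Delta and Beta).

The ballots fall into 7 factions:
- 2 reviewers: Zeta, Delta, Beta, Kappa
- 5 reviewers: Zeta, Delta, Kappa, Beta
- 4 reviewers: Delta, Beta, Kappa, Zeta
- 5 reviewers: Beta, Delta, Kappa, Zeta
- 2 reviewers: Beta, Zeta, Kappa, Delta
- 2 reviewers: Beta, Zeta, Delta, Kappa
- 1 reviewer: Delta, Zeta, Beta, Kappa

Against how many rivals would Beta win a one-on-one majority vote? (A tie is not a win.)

Beta against each rival (21 reviewers):
Beta vs Zeta: Beta, 13–8.
Beta vs Kappa: Beta is ranked higher on 2+4+5+2+2+1 = 16 ballots, Kappa on 5. Beta wins 16–5.
Beta–Delta: Delta 12–9.
Beta beats Zeta, Kappa; loses to Delta — 2 pairwise wins.

2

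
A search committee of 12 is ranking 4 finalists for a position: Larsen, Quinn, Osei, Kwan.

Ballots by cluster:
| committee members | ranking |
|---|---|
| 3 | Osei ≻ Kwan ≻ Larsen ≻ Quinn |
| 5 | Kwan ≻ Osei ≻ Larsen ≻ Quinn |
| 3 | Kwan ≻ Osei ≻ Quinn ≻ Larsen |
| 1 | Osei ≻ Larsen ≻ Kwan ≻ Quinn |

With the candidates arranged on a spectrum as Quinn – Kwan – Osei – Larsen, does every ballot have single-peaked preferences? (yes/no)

yes

Axis positions: Quinn=1, Kwan=2, Osei=3, Larsen=4.
Cluster 1 (peak Osei at position 3): ranking walks positions 3-2-4-1, expanding outward from the peak — single-peaked.
Cluster 2 (peak Kwan at position 2): ranking walks positions 2-3-4-1, expanding outward from the peak — single-peaked.
Cluster 3 (peak Kwan at position 2): ranking walks positions 2-3-1-4, expanding outward from the peak — single-peaked.
Cluster 4 (peak Osei at position 3): ranking walks positions 3-4-2-1, expanding outward from the peak — single-peaked.
Every ranking is single-peaked on this axis.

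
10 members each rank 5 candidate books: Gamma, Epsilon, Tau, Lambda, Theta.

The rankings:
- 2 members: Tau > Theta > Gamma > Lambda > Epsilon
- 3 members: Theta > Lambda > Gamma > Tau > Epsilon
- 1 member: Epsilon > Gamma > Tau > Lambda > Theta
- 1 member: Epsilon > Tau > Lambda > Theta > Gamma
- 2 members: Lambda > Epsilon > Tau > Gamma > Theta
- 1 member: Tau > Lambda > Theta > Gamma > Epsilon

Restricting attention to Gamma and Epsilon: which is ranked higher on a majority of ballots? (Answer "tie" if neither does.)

Ballots ranking Gamma above Epsilon: 2 + 3 + 1 = 6.
Ballots ranking Epsilon above Gamma: 10 − 6 = 4.
Gamma wins the head-to-head 6–4.

Gamma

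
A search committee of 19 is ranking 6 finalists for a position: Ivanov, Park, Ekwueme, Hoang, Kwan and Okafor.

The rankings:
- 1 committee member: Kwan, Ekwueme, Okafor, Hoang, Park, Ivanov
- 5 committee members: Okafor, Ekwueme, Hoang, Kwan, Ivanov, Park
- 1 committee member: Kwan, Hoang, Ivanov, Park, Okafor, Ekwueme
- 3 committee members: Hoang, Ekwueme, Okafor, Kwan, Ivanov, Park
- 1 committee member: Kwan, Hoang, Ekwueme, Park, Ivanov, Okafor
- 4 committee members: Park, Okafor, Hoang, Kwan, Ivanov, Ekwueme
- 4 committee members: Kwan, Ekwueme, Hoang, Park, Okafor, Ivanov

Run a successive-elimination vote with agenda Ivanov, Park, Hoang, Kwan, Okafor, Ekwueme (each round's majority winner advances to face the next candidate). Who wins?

Round 1: Ivanov vs Park — 9–10, Park advances.
Round 2: Park vs Hoang — 4–15, Hoang advances.
Round 3: Hoang vs Kwan — 12–7, Hoang advances.
Round 4: Hoang vs Okafor — 9–10, Okafor advances.
Round 5: Okafor vs Ekwueme — 10–9, Okafor advances.
Okafor survives the agenda.

Okafor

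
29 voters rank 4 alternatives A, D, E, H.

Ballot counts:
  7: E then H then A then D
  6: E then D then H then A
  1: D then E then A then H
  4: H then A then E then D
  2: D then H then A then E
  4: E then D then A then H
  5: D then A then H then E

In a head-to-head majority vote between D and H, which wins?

Ballots ranking D above H: 6 + 1 + 2 + 4 + 5 = 18.
Ballots ranking H above D: 29 − 18 = 11.
D wins the head-to-head 18–11.

D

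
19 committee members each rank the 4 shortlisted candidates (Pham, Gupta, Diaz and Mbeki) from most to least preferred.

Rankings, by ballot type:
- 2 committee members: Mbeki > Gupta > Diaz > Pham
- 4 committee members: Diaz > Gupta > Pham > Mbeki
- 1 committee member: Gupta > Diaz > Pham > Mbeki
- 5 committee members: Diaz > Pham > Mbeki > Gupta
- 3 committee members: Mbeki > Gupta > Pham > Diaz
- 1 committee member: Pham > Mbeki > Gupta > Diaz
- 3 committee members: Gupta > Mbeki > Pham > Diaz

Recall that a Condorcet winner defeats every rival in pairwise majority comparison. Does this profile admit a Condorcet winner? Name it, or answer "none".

Head-to-head results (19 committee members):
Pham vs Gupta: Gupta, 13–6.
Pham–Diaz: Diaz 12–7.
Pham–Mbeki: Pham 11–8.
Gupta vs Diaz: Gupta wins 10–9.
Gupta–Mbeki: Mbeki 11–8.
Diaz vs Mbeki: Diaz wins 10–9.
Each candidate drops at least one matchup (Pham loses to Gupta; Gupta loses to Mbeki; Diaz loses to Gupta; Mbeki loses to Pham); the cycle Pham > Mbeki > Gupta > Pham rules out a Condorcet winner.

none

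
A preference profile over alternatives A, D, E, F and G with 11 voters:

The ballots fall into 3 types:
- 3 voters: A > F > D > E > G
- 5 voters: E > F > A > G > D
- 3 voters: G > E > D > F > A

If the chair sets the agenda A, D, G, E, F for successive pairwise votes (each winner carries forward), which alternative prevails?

E

Round 1: A vs D — 8–3, A advances.
Round 2: A vs G — 8–3, A advances.
Round 3: A vs E — 3–8, E advances.
Round 4: E vs F — 8–3, E advances.
The agenda winner is E.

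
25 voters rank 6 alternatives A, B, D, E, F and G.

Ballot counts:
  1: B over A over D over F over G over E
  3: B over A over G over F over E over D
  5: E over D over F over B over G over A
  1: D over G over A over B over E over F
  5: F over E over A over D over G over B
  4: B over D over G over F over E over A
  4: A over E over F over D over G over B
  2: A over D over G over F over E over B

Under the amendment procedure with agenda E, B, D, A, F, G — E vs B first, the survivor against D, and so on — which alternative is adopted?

Round 1: E vs B — 16–9, E advances.
Round 2: E vs D — 17–8, E advances.
Round 3: E vs A — 14–11, E advances.
Round 4: E vs F — 10–15, F advances.
Round 5: F vs G — 15–10, F advances.
F survives the agenda.

F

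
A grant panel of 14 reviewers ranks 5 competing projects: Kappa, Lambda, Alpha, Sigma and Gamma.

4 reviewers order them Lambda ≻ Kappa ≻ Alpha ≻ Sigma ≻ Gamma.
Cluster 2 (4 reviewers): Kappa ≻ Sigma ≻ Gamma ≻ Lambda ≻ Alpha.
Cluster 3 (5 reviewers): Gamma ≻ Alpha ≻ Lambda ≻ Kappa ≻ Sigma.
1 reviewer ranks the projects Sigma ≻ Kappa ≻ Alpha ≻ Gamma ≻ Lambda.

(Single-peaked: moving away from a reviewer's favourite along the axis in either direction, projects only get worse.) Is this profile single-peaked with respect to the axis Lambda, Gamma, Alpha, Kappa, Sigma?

Axis positions: Lambda=1, Gamma=2, Alpha=3, Kappa=4, Sigma=5.
Cluster 1: ranking walks positions 1-4-3-5-2; Kappa is ranked above Gamma even though Gamma lies between Kappa and the peak Lambda on the axis — preferences dip and rise again. Not single-peaked.
Cluster 2: ranking walks positions 4-5-2-1-3; Gamma is ranked above Alpha even though Alpha lies between Gamma and the peak Kappa on the axis — preferences dip and rise again. Not single-peaked.
Cluster 3 (peak Gamma at position 2): ranking walks positions 2-3-1-4-5, expanding outward from the peak — single-peaked.
Cluster 4 (peak Sigma at position 5): ranking walks positions 5-4-3-2-1, expanding outward from the peak — single-peaked.
Cluster 1 violates single-peakedness, so the profile is not single-peaked on this axis.

no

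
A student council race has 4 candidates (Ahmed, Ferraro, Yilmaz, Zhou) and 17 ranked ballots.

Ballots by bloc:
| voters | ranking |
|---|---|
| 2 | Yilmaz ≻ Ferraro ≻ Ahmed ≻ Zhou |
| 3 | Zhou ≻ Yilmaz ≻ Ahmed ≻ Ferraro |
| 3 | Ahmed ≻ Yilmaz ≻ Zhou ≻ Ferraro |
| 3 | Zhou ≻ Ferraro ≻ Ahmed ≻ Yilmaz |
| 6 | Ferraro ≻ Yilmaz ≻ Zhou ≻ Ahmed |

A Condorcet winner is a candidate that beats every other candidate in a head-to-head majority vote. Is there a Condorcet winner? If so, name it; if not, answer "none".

none

Pairwise majorities:
Ahmed vs Ferraro: Ferraro wins 11–6.
Ahmed–Yilmaz: Yilmaz 11–6.
Ahmed vs Zhou: Zhou, 12–5.
Ferraro–Yilmaz: Ferraro 9–8.
Ferraro–Zhou: Zhou 9–8.
Yilmaz vs Zhou: Yilmaz, 11–6.
No candidate is unbeaten: Ahmed loses to Ferraro; Ferraro loses to Zhou; Yilmaz loses to Ferraro; Zhou loses to Yilmaz. In particular Ferraro > Yilmaz > Zhou > Ferraro is a majority cycle — no Condorcet winner exists.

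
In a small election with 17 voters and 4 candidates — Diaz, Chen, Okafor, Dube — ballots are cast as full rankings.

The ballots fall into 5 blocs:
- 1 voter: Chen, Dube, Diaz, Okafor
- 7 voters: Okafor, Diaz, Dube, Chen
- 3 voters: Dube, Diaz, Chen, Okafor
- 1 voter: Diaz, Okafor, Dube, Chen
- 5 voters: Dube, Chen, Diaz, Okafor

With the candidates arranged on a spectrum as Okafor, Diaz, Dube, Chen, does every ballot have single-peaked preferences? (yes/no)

Axis positions: Okafor=1, Diaz=2, Dube=3, Chen=4.
Bloc 1 (peak Chen at position 4): ranking walks positions 4-3-2-1, expanding outward from the peak — single-peaked.
Bloc 2 (peak Okafor at position 1): ranking walks positions 1-2-3-4, expanding outward from the peak — single-peaked.
Bloc 3 (peak Dube at position 3): ranking walks positions 3-2-4-1, expanding outward from the peak — single-peaked.
Bloc 4 (peak Diaz at position 2): ranking walks positions 2-1-3-4, expanding outward from the peak — single-peaked.
Bloc 5 (peak Dube at position 3): ranking walks positions 3-4-2-1, expanding outward from the peak — single-peaked.
Every ranking is single-peaked on this axis.

yes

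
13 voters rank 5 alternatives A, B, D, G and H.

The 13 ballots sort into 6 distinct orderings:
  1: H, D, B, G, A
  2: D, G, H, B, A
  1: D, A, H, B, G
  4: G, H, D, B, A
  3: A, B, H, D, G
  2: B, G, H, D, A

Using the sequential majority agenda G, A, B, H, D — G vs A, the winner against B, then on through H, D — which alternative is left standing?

H

Round 1: G vs A — 9–4, G advances.
Round 2: G vs B — 6–7, B advances.
Round 3: B vs H — 5–8, H advances.
Round 4: H vs D — 10–3, H advances.
The agenda winner is H.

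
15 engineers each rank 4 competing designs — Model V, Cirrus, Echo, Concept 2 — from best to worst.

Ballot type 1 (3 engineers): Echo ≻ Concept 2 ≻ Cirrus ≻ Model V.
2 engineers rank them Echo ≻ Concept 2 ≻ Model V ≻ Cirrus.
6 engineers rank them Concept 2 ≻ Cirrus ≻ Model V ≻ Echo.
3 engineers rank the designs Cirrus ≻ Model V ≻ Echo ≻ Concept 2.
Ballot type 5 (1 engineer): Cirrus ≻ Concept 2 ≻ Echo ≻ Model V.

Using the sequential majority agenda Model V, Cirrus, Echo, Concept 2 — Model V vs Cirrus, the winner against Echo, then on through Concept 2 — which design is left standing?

Round 1: Model V vs Cirrus — 2–13, Cirrus advances.
Round 2: Cirrus vs Echo — 10–5, Cirrus advances.
Round 3: Cirrus vs Concept 2 — 4–11, Concept 2 advances.
Concept 2 survives the agenda.

Concept 2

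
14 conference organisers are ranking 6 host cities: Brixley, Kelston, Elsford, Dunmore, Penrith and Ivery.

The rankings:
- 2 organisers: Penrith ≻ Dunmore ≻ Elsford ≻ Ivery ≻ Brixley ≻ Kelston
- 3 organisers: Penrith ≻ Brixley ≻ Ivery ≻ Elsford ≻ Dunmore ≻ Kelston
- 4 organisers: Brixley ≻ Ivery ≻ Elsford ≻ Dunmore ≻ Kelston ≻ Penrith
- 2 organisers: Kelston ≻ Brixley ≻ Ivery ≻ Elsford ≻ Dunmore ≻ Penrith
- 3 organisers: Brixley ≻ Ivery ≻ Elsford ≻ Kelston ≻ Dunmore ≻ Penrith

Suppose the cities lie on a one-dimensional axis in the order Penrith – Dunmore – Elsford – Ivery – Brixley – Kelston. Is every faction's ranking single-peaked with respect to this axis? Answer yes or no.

no

Axis positions: Penrith=1, Dunmore=2, Elsford=3, Ivery=4, Brixley=5, Kelston=6.
Faction 1 (peak Penrith at position 1): ranking walks positions 1-2-3-4-5-6, expanding outward from the peak — single-peaked.
Faction 2: ranking walks positions 1-5-4-3-2-6; Brixley is ranked above Dunmore even though Dunmore lies between Brixley and the peak Penrith on the axis — preferences dip and rise again. Not single-peaked.
Faction 3 (peak Brixley at position 5): ranking walks positions 5-4-3-2-6-1, expanding outward from the peak — single-peaked.
Faction 4 (peak Kelston at position 6): ranking walks positions 6-5-4-3-2-1, expanding outward from the peak — single-peaked.
Faction 5 (peak Brixley at position 5): ranking walks positions 5-4-3-6-2-1, expanding outward from the peak — single-peaked.
Faction 2 violates single-peakedness, so the profile is not single-peaked on this axis.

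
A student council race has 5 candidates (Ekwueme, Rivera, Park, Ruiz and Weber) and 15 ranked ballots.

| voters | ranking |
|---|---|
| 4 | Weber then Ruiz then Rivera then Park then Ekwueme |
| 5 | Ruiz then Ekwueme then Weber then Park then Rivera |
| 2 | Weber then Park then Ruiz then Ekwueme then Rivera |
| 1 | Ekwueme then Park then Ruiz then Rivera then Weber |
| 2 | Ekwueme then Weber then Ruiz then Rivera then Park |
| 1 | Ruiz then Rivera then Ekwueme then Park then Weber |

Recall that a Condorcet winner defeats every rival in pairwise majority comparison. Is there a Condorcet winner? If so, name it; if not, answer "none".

Pairwise majorities:
Ekwueme vs Rivera: 10 to 5, Ekwueme.
Ekwueme vs Park: Ekwueme is ranked higher on 5+1+2+1 = 9 ballots, Park on 6. Ekwueme wins 9–6.
Ekwueme vs Ruiz: Ekwueme is ranked higher on 1+2 = 3 ballots, Ruiz on 12. Ruiz wins 12–3.
Ekwueme vs Weber: 9 to 6, Ekwueme.
Rivera vs Park: 7 to 8, Park.
Rivera vs Ruiz: Rivera preferred on 0 ballots; Ruiz wins 15–0.
Rivera vs Weber: Rivera preferred on 1+1 = 2 ballots; Weber wins 13–2.
Park vs Ruiz: Park is ranked higher on 2+1 = 3 ballots, Ruiz on 12. Ruiz wins 12–3.
Park vs Weber: Park is ranked higher on 1+1 = 2 ballots, Weber on 13. Weber wins 13–2.
Ruiz vs Weber: 7 to 8, Weber.
Every candidate loses at least once (Ekwueme loses to Ruiz; Rivera loses to Ekwueme; Park loses to Ekwueme; Ruiz loses to Weber; Weber loses to Ekwueme). The majority relation contains the cycle Ekwueme > Weber > Ruiz > Ekwueme, so there is no Condorcet winner.

none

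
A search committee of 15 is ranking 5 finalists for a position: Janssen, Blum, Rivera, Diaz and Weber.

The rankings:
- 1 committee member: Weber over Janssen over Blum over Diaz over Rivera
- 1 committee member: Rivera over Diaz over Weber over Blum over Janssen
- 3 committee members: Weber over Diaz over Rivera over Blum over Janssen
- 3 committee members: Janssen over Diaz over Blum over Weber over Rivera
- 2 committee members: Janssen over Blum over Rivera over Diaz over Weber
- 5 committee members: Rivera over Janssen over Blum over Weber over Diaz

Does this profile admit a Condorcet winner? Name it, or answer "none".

Rivera

Head-to-head results (15 committee members):
Janssen vs Blum: Janssen is ranked higher on 1+3+2+5 = 11 ballots, Blum on 4. Janssen wins 11–4.
Janssen vs Rivera: Rivera wins 9–6.
Janssen–Diaz: Janssen 11–4.
Janssen vs Weber: Janssen wins 10–5.
Blum vs Rivera: 6 to 9, Rivera.
Blum vs Diaz: Blum preferred on 1+2+5 = 8 ballots; Blum wins 8–7.
Blum vs Weber: Blum, 10–5.
Rivera vs Diaz: Rivera wins 8–7.
Rivera vs Weber: Rivera wins 8–7.
Diaz vs Weber: Weber, 9–6.
Only Rivera has no losses; Rivera is the Condorcet winner.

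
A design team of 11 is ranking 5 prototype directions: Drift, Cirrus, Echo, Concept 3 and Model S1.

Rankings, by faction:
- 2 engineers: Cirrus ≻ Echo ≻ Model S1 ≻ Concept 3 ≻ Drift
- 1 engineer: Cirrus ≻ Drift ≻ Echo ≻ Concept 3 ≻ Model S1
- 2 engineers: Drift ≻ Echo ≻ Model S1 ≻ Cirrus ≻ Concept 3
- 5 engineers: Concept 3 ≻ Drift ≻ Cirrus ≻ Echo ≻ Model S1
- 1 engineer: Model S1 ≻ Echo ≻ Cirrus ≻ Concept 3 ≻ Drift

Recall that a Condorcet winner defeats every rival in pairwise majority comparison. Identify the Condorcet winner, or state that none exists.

Head-to-head results (11 engineers):
Drift vs Cirrus: Drift, 7–4.
Drift vs Echo: Drift, 8–3.
Drift vs Concept 3: Concept 3, 8–3.
Drift vs Model S1: Drift, 8–3.
Cirrus vs Echo: Cirrus, 8–3.
Cirrus–Concept 3: Cirrus 6–5.
Cirrus vs Model S1: Cirrus wins 8–3.
Echo–Concept 3: Echo 6–5.
Echo–Model S1: Echo 10–1.
Concept 3 vs Model S1: Concept 3, 6–5.
Each design drops at least one matchup (Drift loses to Concept 3; Cirrus loses to Drift; Echo loses to Drift; Concept 3 loses to Cirrus; Model S1 loses to Drift); the cycle Drift → Cirrus → Concept 3 → Drift rules out a Condorcet winner.

none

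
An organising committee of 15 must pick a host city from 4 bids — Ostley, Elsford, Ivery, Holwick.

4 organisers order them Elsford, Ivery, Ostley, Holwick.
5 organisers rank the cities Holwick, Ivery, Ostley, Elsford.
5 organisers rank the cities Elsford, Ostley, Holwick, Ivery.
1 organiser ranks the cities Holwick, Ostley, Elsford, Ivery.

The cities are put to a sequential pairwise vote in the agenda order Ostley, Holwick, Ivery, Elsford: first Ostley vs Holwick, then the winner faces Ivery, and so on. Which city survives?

Round 1: Ostley vs Holwick — 9–6, Ostley advances.
Round 2: Ostley vs Ivery — 6–9, Ivery advances.
Round 3: Ivery vs Elsford — 5–10, Elsford advances.
The agenda winner is Elsford.

Elsford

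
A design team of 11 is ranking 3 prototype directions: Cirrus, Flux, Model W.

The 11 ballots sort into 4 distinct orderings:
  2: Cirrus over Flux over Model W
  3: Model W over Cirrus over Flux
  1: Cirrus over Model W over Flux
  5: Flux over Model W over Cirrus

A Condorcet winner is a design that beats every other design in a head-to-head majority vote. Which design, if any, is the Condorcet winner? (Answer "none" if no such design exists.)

none

Check each pair by majority over 11 ballots:
Cirrus vs Flux: 2+3+1 = 6 for Cirrus, 5 for Flux — Cirrus by 6–5.
Cirrus vs Model W: Model W wins 8–3.
Flux vs Model W: 2+5 = 7 for Flux, 4 for Model W — Flux by 7–4.
Every design loses at least once (Cirrus loses to Model W; Flux loses to Cirrus; Model W loses to Flux). The majority relation contains the cycle Cirrus → Flux → Model W → Cirrus, so there is no Condorcet winner.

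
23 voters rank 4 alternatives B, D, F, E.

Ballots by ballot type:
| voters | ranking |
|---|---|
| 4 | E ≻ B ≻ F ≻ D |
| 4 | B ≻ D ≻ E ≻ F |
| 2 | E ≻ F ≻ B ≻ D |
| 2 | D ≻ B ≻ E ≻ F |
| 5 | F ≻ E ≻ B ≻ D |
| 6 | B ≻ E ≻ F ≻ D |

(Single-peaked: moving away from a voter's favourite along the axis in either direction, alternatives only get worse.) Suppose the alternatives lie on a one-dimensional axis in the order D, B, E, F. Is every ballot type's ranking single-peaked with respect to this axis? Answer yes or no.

Axis positions: D=1, B=2, E=3, F=4.
Ballot type 1 (peak E at position 3): ranking walks positions 3-2-4-1, expanding outward from the peak — single-peaked.
Ballot type 2 (peak B at position 2): ranking walks positions 2-1-3-4, expanding outward from the peak — single-peaked.
Ballot type 3 (peak E at position 3): ranking walks positions 3-4-2-1, expanding outward from the peak — single-peaked.
Ballot type 4 (peak D at position 1): ranking walks positions 1-2-3-4, expanding outward from the peak — single-peaked.
Ballot type 5 (peak F at position 4): ranking walks positions 4-3-2-1, expanding outward from the peak — single-peaked.
Ballot type 6 (peak B at position 2): ranking walks positions 2-3-4-1, expanding outward from the peak — single-peaked.
Every ranking is single-peaked on this axis.

yes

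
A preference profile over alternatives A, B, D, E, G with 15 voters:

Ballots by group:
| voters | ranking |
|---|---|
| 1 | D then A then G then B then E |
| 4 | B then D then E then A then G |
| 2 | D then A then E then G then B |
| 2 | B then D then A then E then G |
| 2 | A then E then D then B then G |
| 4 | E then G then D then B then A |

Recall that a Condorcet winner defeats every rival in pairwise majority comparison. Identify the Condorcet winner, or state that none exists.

D

Check each pair by majority over 15 ballots:
A–B: B 10–5.
A vs D: D wins 13–2.
A vs E: E wins 8–7.
A vs G: A wins 11–4.
B vs D: D wins 9–6.
B–E: E 8–7.
B–G: B 8–7.
D–E: D 9–6.
D–G: D 11–4.
E vs G: E, 14–1.
D wins every pairwise contest, so D is the Condorcet winner.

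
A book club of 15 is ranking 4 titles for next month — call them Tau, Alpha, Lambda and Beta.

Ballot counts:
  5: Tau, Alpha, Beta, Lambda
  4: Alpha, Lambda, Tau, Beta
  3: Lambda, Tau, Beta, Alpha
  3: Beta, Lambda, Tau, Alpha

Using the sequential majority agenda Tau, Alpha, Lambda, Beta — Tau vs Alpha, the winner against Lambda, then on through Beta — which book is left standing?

Round 1: Tau vs Alpha — 11–4, Tau advances.
Round 2: Tau vs Lambda — 5–10, Lambda advances.
Round 3: Lambda vs Beta — 7–8, Beta advances.
Beta survives the agenda.

Beta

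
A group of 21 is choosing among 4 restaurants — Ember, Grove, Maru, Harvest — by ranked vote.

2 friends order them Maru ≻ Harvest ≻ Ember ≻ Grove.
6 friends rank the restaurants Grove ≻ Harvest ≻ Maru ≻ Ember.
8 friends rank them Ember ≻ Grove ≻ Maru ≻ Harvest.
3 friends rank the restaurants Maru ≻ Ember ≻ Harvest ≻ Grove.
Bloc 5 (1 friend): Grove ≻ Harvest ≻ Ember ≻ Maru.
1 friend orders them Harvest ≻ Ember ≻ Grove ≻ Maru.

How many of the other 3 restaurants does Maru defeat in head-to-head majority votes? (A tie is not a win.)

Maru against each rival (21 friends):
Maru vs Ember: Maru, 11–10.
Maru vs Grove: Maru is ranked higher on 2+3 = 5 ballots, Grove on 16. Grove wins 16–5.
Maru vs Harvest: Maru is ranked higher on 2+8+3 = 13 ballots, Harvest on 8. Maru wins 13–8.
Maru beats Ember, Harvest; loses to Grove — 2 pairwise wins.

2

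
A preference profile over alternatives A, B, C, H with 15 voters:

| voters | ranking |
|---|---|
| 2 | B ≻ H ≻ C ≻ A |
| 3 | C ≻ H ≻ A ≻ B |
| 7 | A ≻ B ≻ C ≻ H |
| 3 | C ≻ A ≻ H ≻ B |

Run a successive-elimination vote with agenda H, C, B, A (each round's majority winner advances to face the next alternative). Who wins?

Round 1: H vs C — 2–13, C advances.
Round 2: C vs B — 6–9, B advances.
Round 3: B vs A — 2–13, A advances.
The agenda winner is A.

A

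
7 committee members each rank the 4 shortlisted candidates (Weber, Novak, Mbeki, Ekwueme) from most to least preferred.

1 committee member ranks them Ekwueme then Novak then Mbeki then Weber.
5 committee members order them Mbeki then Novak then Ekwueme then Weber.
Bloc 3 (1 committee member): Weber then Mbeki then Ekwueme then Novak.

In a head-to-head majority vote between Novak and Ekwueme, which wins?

Ballots ranking Novak above Ekwueme: 5.
Ballots ranking Ekwueme above Novak: 7 − 5 = 2.
Novak wins the head-to-head 5–2.

Novak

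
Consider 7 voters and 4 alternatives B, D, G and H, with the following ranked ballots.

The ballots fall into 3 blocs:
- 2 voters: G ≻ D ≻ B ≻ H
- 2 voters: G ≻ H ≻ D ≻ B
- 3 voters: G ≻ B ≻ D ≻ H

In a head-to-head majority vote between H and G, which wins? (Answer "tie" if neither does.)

G

No ballot ranks H above G: 0.
Ballots ranking G above H: 7 − 0 = 7.
G wins the head-to-head 7–0.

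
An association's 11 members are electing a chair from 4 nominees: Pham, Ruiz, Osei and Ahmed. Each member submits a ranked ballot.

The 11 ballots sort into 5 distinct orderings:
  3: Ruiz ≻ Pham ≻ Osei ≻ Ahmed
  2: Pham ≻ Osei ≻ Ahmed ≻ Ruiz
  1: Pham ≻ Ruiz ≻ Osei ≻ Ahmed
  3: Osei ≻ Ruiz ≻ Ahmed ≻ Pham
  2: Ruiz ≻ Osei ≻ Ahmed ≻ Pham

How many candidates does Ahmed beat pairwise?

Ahmed against each rival (11 voters):
Ahmed vs Pham: 3+2 = 5 for Ahmed, 6 for Pham — Pham by 6–5.
Ahmed vs Ruiz: 2 for Ahmed, 9 for Ruiz — Ruiz by 9–2.
Ahmed–Osei: Osei 11–0.
Ahmed beats no one; loses to Pham, Ruiz, Osei — 0 pairwise wins.

0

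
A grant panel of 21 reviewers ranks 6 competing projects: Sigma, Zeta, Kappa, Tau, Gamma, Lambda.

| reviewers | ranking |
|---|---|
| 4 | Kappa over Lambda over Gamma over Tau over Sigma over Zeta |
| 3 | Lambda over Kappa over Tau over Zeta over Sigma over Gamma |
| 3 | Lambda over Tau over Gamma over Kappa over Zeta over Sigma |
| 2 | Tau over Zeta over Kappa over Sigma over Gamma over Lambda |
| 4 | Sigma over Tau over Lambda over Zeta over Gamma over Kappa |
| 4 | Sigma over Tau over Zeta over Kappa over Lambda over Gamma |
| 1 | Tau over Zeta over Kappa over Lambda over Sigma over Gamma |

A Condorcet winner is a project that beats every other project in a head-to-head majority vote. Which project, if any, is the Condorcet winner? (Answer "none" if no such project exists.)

Pairwise majorities:
Sigma vs Zeta: Sigma wins 12–9.
Sigma vs Kappa: Kappa, 13–8.
Sigma vs Tau: Tau, 13–8.
Sigma vs Gamma: Sigma wins 14–7.
Sigma–Lambda: Lambda 11–10.
Zeta–Kappa: Zeta 11–10.
Zeta vs Tau: Tau, 21–0.
Zeta vs Gamma: Zeta wins 14–7.
Zeta–Lambda: Lambda 14–7.
Kappa vs Tau: Tau, 14–7.
Kappa–Gamma: Kappa 14–7.
Kappa–Lambda: Kappa 11–10.
Tau vs Gamma: Tau wins 17–4.
Tau vs Lambda: Tau, 11–10.
Gamma–Lambda: Lambda 19–2.
Tau defeats every rival head-to-head and is the Condorcet winner.

Tau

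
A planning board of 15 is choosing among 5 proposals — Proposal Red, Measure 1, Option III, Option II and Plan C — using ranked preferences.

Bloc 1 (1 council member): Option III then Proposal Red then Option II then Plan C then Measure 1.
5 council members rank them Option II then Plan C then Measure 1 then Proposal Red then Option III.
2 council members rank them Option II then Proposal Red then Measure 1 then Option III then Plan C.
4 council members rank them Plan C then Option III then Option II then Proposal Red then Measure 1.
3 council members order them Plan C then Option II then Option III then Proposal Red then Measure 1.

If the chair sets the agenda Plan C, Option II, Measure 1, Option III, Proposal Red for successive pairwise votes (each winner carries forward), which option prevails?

Option II

Round 1: Plan C vs Option II — 7–8, Option II advances.
Round 2: Option II vs Measure 1 — 15–0, Option II advances.
Round 3: Option II vs Option III — 10–5, Option II advances.
Round 4: Option II vs Proposal Red — 14–1, Option II advances.
The agenda winner is Option II.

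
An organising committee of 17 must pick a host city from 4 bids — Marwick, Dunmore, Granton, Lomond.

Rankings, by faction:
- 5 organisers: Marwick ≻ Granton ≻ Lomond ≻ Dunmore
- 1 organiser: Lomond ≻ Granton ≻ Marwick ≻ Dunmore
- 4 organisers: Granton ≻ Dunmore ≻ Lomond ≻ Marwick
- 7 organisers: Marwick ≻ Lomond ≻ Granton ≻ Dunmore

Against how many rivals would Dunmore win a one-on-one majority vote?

0

Dunmore against each rival (17 organisers):
Dunmore vs Marwick: Marwick, 13–4.
Dunmore vs Granton: Granton wins 17–0.
Dunmore vs Lomond: Lomond wins 13–4.
Dunmore beats no one; loses to Marwick, Granton, Lomond — 0 pairwise wins.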